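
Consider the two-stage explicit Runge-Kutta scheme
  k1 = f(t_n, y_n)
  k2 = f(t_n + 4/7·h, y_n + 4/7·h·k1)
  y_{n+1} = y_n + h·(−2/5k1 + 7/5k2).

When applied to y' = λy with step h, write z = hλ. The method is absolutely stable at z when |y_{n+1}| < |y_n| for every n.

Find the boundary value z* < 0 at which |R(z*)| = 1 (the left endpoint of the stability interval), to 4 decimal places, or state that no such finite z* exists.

On y'=λy, z=hλ:
  k1=λy_n ⇒ h·k1=z·y_n;  k2=λ(1+4/7z)y_n ⇒ h·k2=z(1+4/7z)y_n
  y_{n+1}/y_n = 1 − 2/5z + 7/5z(1+4/7z) = 1 + z + 4/5z²
  so R(z) = 1 + z + 4/5z².

Find x<0 with |R(x)|<1.
x=-0.34: |R|=0.7525
R=1: x+4/5x²=0 ⇒ x=−5/4=-1.2500; min R=1−1/(4·4/5)=0.6875>−1
Confirm numerically:
  x=-0.905: |R|=0.75022 <1
  x=-0.722: |R|=0.69503 <1
  x=-0.531: |R|=0.69457 <1
  x=-1.792: |R|=1.77701 >1
  x=-1.454: |R|=1.23729 >1
  x=-1.402: |R|=1.17048 >1
So |R|<1 on (-1.2500, 0).

z* = -1.2500.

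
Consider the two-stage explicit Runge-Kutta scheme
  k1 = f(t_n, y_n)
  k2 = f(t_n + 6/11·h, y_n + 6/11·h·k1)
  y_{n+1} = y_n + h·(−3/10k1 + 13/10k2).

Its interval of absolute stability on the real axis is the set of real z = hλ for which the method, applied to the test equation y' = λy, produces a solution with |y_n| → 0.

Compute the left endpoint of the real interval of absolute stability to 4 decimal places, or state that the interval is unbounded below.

z* = -1.4103.

On y'=λy, z=hλ:
  k1=λy_n ⇒ h·k1=z·y_n;  k2=λ(1+6/11z)y_n ⇒ h·k2=z(1+6/11z)y_n
  y_{n+1}/y_n = 1 − 3/10z + 13/10z(1+6/11z) = 1 + z + 39/55z²
  Hence R(z) = 1 + z + 39/55z².

Find x<0 with |R(x)|<1.
x=-1.57: |R|=1.1778
R=1: x+39/55x²=0 ⇒ x=−55/39=-1.4103; min R=1−1/(4·39/55)=0.6474>−1
Confirm numerically:
  x=-1.041: |R|=0.72743 <1
  x=-0.737: |R|=0.64816 <1
  x=-0.707: |R|=0.64744 <1
  x=-0.639: |R|=0.65054 <1
  x=-1.996: |R|=1.82903 >1
  x=-1.676: |R|=1.31582 >1
So |R|<1 on (-1.4103, 0).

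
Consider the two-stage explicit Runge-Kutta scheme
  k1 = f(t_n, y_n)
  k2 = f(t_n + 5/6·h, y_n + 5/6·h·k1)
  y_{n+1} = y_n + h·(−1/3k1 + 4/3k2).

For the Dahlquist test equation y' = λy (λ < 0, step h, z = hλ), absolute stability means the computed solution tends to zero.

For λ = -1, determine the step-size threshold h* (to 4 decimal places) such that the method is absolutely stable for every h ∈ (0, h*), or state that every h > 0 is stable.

(-0.9000,0); λ=-1 ⇒ h* = (9/10)/1 = 0.9000.

Set f=λy, z=hλ:
  k1=λy_n ⇒ h·k1=z·y_n;  k2=λ(1+5/6z)y_n ⇒ h·k2=z(1+5/6z)y_n
  y_{n+1}/y_n = 1 − 1/3z + 4/3z(1+5/6z) = 1 + z + 10/9z²
  R(z) = 1 + z + 10/9z².

Solve |R(x)|<1 on ℝ⁻.
x=-1.59: |R|=2.2190
R=1: x+10/9x²=0 ⇒ x=−9/10=-0.9000; min R=1−1/(4·10/9)=0.7750>−1
Confirm numerically:
  x=-0.861: |R|=0.96269 <1
  x=-0.622: |R|=0.80787 <1
  x=-0.526: |R|=0.78142 <1
  x=-0.449: |R|=0.77500 <1
  x=-1.273: |R|=1.52759 >1
  x=-1.268: |R|=1.51847 >1
  x=-1.052: |R|=1.17767 >1
So |R|<1 on (-0.9000, 0).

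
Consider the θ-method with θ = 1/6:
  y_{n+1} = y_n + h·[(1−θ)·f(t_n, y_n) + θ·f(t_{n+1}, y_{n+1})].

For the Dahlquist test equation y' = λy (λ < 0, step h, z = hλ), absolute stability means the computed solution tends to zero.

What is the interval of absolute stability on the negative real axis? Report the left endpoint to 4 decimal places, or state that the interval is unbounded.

z∈(-3.0000,0).

Set f=λy, z=hλ:
  y_{n+1} = y_n + z·[5/6·y_n + 1/6·y_{n+1}] ⇒ (1 − 1/6z)y_{n+1} = (1 + 5/6z)y_n
  ⇒ R(z) = (1 + 5/6z)/(1 − 1/6z).

Boundary: |R(x)|=1, x<0.
x=-0.92: |R|=0.2023
R=−1: 1+5/6x = −1+1/6x ⇒ -2/3x=2 ⇒ x=2/(-2/3)=-3.0000
Confirm numerically:
  x=-2.166: |R|=0.59148 <1
  x=-1.991: |R|=0.49493 <1
  x=-1.482: |R|=0.18845 <1
  x=-1.272: |R|=0.04950 <1
  x=-3.428: |R|=1.18159 >1
  x=-3.299: |R|=1.12862 >1
  x=-3.235: |R|=1.10179 >1
Stable set (-3.0000, 0).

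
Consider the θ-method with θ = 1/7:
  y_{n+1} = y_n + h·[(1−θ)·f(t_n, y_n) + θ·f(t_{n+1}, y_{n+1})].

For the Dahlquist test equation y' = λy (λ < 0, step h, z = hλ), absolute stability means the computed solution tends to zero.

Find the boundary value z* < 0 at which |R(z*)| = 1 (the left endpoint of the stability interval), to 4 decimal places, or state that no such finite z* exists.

With y'=λy (z=hλ):
  y_{n+1} = y_n + z·[6/7·y_n + 1/7·y_{n+1}] ⇒ (1 − 1/7z)y_{n+1} = (1 + 6/7z)y_n
  so R(z) = (1 + 6/7z)/(1 − 1/7z).

Boundary: |R(x)|=1, x<0.
x=-1.41: |R|=0.1736
R=−1: 1+6/7x = −1+1/7x ⇒ -5/7x=2 ⇒ x=2/(-5/7)=-2.8000
Confirm numerically:
  x=-1.628: |R|=0.32082 <1
  x=-1.616: |R|=0.31291 <1
  x=-1.436: |R|=0.19156 <1
  x=-1.134: |R|=0.02410 <1
  x=-3.399: |R|=1.28801 >1
  x=-3.268: |R|=1.22789 >1
  x=-2.897: |R|=1.04900 >1
Stable set (-2.8000, 0).

left endpoint -2.8000.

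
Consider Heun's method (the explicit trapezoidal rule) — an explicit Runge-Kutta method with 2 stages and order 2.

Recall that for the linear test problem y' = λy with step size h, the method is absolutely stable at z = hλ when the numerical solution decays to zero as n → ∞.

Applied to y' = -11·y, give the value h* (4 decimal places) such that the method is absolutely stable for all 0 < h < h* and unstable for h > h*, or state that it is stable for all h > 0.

(-2.0000,0); λ=-11 ⇒ h* = 0.1818.

On y'=λy, z=hλ:
  order 2, 2-stage ⇒ R(z)=1+z+z^2/2
  (e.g. R(-0.65)=0.56125, |R|=0.56125)

Boundary: |R(x)|=1, x<0.
x=-0.65: |R|=0.5613
|R(-1.95)|=0.9512 |R(-1.71)|=0.7520 |R(-1.54)|=0.6458
Bisect:
  x_lo=-2.5779 |R|=1.7449  x_hi=-0.1627 |R|=0.8505
  mid=-1.37032 |R|=0.56857 →hi
  mid=-1.97411 |R|=0.97445 →hi
  mid=-2.27601 |R|=1.31410 →lo
  mid=-2.12506 |R|=1.13288 →lo
  mid=-2.04958 |R|=1.05081 →lo
  mid=-2.01185 |R|=1.01192 →lo
  mid=-1.99298 |R|=0.99300 →hi
  mid=-2.00241 |R|=1.00242 →lo
  mid=-1.99770 |R|=0.99770 →hi
  ...
  [-2.00005,-1.99991] ⇒ x*=-2.0000
Interval (-2.0000, 0).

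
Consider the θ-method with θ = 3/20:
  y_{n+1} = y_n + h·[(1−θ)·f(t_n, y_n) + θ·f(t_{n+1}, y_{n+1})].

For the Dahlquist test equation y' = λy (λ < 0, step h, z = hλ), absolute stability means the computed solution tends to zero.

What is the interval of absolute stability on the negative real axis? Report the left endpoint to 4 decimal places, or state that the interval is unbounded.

Set f=λy, z=hλ:
  y_{n+1} = y_n + z·[17/20·y_n + 3/20·y_{n+1}] ⇒ (1 − 3/20z)y_{n+1} = (1 + 17/20z)y_n
  Hence R(z) = (1 + 17/20z)/(1 − 3/20z).

Need |R(x)|<1, x<0.
x=-0.83: |R|=0.2619
R=−1: 1+17/20x = −1+3/20x ⇒ -7/10x=2 ⇒ x=2/(-7/10)=-2.8571
Confirm numerically:
  x=-2.785: |R|=0.96438 <1
  x=-2.018: |R|=0.54909 <1
  x=-1.359: |R|=0.12888 <1
  x=-3.113: |R|=1.12209 >1
  x=-2.942: |R|=1.04121 >1
So |R|<1 on (-2.8571, 0).

(-2.8571, 0).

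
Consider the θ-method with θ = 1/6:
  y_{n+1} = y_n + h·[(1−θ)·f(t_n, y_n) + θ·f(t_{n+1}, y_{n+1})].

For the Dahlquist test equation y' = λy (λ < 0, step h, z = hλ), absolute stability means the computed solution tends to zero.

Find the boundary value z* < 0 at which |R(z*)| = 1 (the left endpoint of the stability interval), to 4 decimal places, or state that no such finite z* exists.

z* = -3.0000.

Test eqn y'=λy, z=hλ:
  y_{n+1} = y_n + z·[5/6·y_n + 1/6·y_{n+1}] ⇒ (1 − 1/6z)y_{n+1} = (1 + 5/6z)y_n
  ⇒ R(z) = (1 + 5/6z)/(1 − 1/6z).

Solve |R(x)|<1 on ℝ⁻.
x=-1.79: |R|=0.3787
R=−1: 1+5/6x = −1+1/6x ⇒ -2/3x=2 ⇒ x=2/(-2/3)=-3.0000
Confirm numerically:
  x=-2.875: |R|=0.94366 <1
  x=-2.545: |R|=0.78701 <1
  x=-2.346: |R|=0.68656 <1
  x=-1.297: |R|=0.06647 <1
  x=-3.573: |R|=1.23942 >1
  x=-3.544: |R|=1.22800 >1
  x=-3.454: |R|=1.19209 >1
Interval (-3.0000, 0).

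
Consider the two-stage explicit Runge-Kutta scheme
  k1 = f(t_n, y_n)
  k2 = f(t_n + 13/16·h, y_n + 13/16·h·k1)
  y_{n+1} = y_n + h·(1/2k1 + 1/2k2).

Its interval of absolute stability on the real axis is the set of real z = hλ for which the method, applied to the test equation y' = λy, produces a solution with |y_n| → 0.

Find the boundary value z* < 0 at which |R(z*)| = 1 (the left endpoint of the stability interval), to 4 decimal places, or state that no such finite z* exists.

z* = -2.4615.

On y'=λy, z=hλ:
  k1=λy_n ⇒ h·k1=z·y_n;  k2=λ(1+13/16z)y_n ⇒ h·k2=z(1+13/16z)y_n
  y_{n+1}/y_n = 1 + 1/2z + 1/2z(1+13/16z) = 1 + z + 13/32z²
  R(z) = 1 + z + 13/32z².

Solve |R(x)|<1 on ℝ⁻.
x=-1.62: |R|=0.4462
R=1: x+13/32x²=0 ⇒ x=−32/13=-2.4615; min R=1−1/(4·13/32)=0.3846>−1
Confirm numerically:
  x=-2.278: |R|=0.83015 <1
  x=-1.880: |R|=0.55585 <1
  x=-1.568: |R|=0.43082 <1
  x=-1.500: |R|=0.41406 <1
  x=-2.932: |R|=1.56038 >1
  x=-2.630: |R|=1.17999 >1
Interval (-2.4615, 0).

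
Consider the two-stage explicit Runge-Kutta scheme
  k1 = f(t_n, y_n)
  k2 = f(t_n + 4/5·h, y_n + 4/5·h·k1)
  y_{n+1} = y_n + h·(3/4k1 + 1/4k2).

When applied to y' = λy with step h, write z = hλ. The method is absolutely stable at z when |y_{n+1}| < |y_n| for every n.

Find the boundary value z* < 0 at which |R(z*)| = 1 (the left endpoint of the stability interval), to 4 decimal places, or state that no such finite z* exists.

Test eqn y'=λy, z=hλ:
  k1=λy_n ⇒ h·k1=z·y_n;  k2=λ(1+4/5z)y_n ⇒ h·k2=z(1+4/5z)y_n
  y_{n+1}/y_n = 1 + 3/4z + 1/4z(1+4/5z) = 1 + z + 1/5z²
  so R(z) = 1 + z + 1/5z².

Find x<0 with |R(x)|<1.
x=-0.31: |R|=0.7092
R=1: x+1/5x²=0 ⇒ x=−5=-5.0000; min R=1−1/(4·1/5)=-0.2500>−1
Confirm numerically:
  x=-3.557: |R|=0.02655 <1
  x=-3.106: |R|=0.17655 <1
  x=-2.964: |R|=0.20694 <1
  x=-2.127: |R|=0.22217 <1
  x=-5.557: |R|=1.61905 >1
  x=-5.360: |R|=1.38592 >1
Stable set (-5.0000, 0).

left endpoint -5.0000.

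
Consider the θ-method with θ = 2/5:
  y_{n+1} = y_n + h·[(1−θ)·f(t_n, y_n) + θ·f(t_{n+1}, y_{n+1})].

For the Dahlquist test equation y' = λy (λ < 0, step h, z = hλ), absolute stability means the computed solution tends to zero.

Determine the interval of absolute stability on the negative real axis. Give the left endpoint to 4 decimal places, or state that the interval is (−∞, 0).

With y'=λy (z=hλ):
  y_{n+1} = y_n + z·[3/5·y_n + 2/5·y_{n+1}] ⇒ (1 − 2/5z)y_{n+1} = (1 + 3/5z)y_n
  R(z) = (1 + 3/5z)/(1 − 2/5z).

Boundary: |R(x)|=1, x<0.
x=-0.62: |R|=0.5032
R=−1: 1+3/5x = −1+2/5x ⇒ -1/5x=2 ⇒ x=2/(-1/5)=-10.0000
Confirm numerically:
  x=-9.610: |R|=0.98390 <1
  x=-9.408: |R|=0.97514 <1
  x=-7.759: |R|=0.89078 <1
  x=-5.724: |R|=0.74003 <1
  x=-10.588: |R|=1.02246 >1
  x=-10.407: |R|=1.01577 >1
  x=-10.288: |R|=1.01126 >1
Stable set (-10.0000, 0).

(-10.0000, 0).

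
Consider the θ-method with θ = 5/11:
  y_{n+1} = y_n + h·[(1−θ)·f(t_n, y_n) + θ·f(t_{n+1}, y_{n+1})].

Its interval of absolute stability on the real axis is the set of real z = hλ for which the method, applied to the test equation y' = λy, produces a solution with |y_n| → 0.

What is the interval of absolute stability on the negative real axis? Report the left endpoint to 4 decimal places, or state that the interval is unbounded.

(-22.0000, 0).

With y'=λy (z=hλ):
  y_{n+1} = y_n + z·[6/11·y_n + 5/11·y_{n+1}] ⇒ (1 − 5/11z)y_{n+1} = (1 + 6/11z)y_n
  so R(z) = (1 + 6/11z)/(1 − 5/11z).

Find x<0 with |R(x)|<1.
x=-0.58: |R|=0.5410
R=−1: 1+6/11x = −1+5/11x ⇒ -1/11x=2 ⇒ x=2/(-1/11)=-22.0000
Confirm numerically:
  x=-15.511: |R|=0.92672 <1
  x=-12.010: |R|=0.85939 <1
  x=-11.940: |R|=0.85771 <1
  x=-22.492: |R|=1.00399 >1
  x=-22.321: |R|=1.00262 >1
  x=-22.048: |R|=1.00040 >1
Interval (-22.0000, 0).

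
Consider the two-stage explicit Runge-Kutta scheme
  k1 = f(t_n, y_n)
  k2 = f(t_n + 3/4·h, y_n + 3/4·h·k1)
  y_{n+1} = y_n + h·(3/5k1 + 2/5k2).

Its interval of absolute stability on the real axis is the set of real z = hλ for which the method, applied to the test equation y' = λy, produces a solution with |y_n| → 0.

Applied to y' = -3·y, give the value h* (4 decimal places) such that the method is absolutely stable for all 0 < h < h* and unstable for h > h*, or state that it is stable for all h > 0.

With y'=λy (z=hλ):
  k1=λy_n ⇒ h·k1=z·y_n;  k2=λ(1+3/4z)y_n ⇒ h·k2=z(1+3/4z)y_n
  y_{n+1}/y_n = 1 + 3/5z + 2/5z(1+3/4z) = 1 + z + 3/10z²
  ⇒ R(z) = 1 + z + 3/10z².

Need |R(x)|<1, x<0.
x=-0.67: |R|=0.4647
R=1: x+3/10x²=0 ⇒ x=−10/3=-3.3333; min R=1−1/(4·3/10)=0.1667>−1
Confirm numerically:
  x=-2.916: |R|=0.63492 <1
  x=-1.784: |R|=0.17080 <1
  x=-1.448: |R|=0.18101 <1
  x=-3.662: |R|=1.36107 >1
  x=-3.503: |R|=1.17830 >1
So |R|<1 on (-3.3333, 0).

(-3.3333,0); λ=-3 ⇒ h* = (10/3)/3 = 1.1111.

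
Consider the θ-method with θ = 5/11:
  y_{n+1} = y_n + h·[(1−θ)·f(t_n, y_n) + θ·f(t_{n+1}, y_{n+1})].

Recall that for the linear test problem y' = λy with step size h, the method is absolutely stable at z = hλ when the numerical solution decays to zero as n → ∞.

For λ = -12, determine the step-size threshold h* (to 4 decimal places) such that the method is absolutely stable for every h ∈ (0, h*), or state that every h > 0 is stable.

(-22.0000,0); λ=-12 ⇒ h* = (22)/12 = 1.8333.

Test eqn y'=λy, z=hλ:
  y_{n+1} = y_n + z·[6/11·y_n + 5/11·y_{n+1}] ⇒ (1 − 5/11z)y_{n+1} = (1 + 6/11z)y_n
  R(z) = (1 + 6/11z)/(1 − 5/11z).

Find x<0 with |R(x)|<1.
x=-1.14: |R|=0.2491
R=−1: 1+6/11x = −1+5/11x ⇒ -1/11x=2 ⇒ x=2/(-1/11)=-22.0000
Confirm numerically:
  x=-21.775: |R|=0.99812 <1
  x=-18.576: |R|=0.96704 <1
  x=-14.434: |R|=0.90903 <1
  x=-11.120: |R|=0.83664 <1
  x=-22.457: |R|=1.00371 >1
  x=-22.377: |R|=1.00307 >1
  x=-22.162: |R|=1.00133 >1
Stable set (-22.0000, 0).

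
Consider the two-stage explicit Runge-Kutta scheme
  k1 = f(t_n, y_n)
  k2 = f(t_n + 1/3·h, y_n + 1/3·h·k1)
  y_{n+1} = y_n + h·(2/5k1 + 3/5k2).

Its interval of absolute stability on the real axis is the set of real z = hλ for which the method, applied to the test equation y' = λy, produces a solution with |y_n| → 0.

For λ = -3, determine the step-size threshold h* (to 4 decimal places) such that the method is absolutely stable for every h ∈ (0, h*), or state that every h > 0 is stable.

With y'=λy (z=hλ):
  k1=λy_n ⇒ h·k1=z·y_n;  k2=λ(1+1/3z)y_n ⇒ h·k2=z(1+1/3z)y_n
  y_{n+1}/y_n = 1 + 2/5z + 3/5z(1+1/3z) = 1 + z + 1/5z²
  Hence R(z) = 1 + z + 1/5z².

Solve |R(x)|<1 on ℝ⁻.
x=-1.64: |R|=0.1021
R=1: x+1/5x²=0 ⇒ x=−5=-5.0000; min R=1−1/(4·1/5)=-0.2500>−1
Confirm numerically:
  x=-3.544: |R|=0.03201 <1
  x=-3.209: |R|=0.14946 <1
  x=-2.789: |R|=0.23330 <1
  x=-2.411: |R|=0.24842 <1
  x=-5.419: |R|=1.45411 >1
  x=-5.414: |R|=1.44828 >1
  x=-5.403: |R|=1.43548 >1
Interval (-5.0000, 0).

(-5.0000,0); λ=-3 ⇒ h* = (5)/3 = 1.6667.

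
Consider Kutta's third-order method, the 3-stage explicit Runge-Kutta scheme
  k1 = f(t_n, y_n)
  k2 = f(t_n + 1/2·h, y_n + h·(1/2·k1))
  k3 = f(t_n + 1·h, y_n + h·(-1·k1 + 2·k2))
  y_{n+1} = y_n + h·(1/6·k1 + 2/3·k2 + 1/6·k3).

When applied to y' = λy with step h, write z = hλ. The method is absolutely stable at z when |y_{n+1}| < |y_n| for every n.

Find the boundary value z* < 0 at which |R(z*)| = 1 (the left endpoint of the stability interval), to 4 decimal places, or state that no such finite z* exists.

Set f=λy, z=hλ:
  order 3, 3-stage ⇒ R(z)=1+z+z^2/2+z^3/6
  (e.g. R(-0.53)=0.58564, |R|=0.58564)

Need |R(x)|<1, x<0.
x=-0.53: |R|=0.5856
|R(-1.92)|=0.2564 |R(-1.83)|=0.1770 |R(-1.79)|=0.1438
Bisect:
  x_lo=-3.1610 |R|=2.4291  x_hi=-0.1612 |R|=0.8511
  mid=-1.66110 |R|=0.04537 →hi
  mid=-2.41105 |R|=0.84044 →hi
  mid=-2.78602 |R|=1.50920 →lo
  mid=-2.59853 |R|=1.14672 →lo
  mid=-2.50479 |R|=0.98697 →hi
  mid=-2.55166 |R|=1.06514 →lo
  mid=-2.52823 |R|=1.02563 →lo
  mid=-2.51651 |R|=1.00620 →lo
  mid=-2.51065 |R|=0.99656 →hi
  mid=-2.51358 |R|=1.00137 →lo
  ...
  [-2.51285,-2.51266] ⇒ x*=-2.5127
Stable set (-2.5127, 0).

left endpoint -2.5127.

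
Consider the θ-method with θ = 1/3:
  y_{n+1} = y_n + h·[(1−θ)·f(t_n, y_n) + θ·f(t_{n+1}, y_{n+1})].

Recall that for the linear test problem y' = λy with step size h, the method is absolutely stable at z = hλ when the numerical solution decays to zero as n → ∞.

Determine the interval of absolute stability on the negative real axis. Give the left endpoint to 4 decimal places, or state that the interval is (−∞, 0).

z∈(-6.0000,0).

Set f=λy, z=hλ:
  y_{n+1} = y_n + z·[2/3·y_n + 1/3·y_{n+1}] ⇒ (1 − 1/3z)y_{n+1} = (1 + 2/3z)y_n
  so R(z) = (1 + 2/3z)/(1 − 1/3z).

Solve |R(x)|<1 on ℝ⁻.
x=-0.69: |R|=0.4390
R=−1: 1+2/3x = −1+1/3x ⇒ -1/3x=2 ⇒ x=2/(-1/3)=-6.0000
Confirm numerically:
  x=-5.976: |R|=0.99733 <1
  x=-4.287: |R|=0.76492 <1
  x=-4.114: |R|=0.73489 <1
  x=-6.438: |R|=1.04641 >1
  x=-6.234: |R|=1.02534 >1
  x=-6.147: |R|=1.01607 >1
Stable set (-6.0000, 0).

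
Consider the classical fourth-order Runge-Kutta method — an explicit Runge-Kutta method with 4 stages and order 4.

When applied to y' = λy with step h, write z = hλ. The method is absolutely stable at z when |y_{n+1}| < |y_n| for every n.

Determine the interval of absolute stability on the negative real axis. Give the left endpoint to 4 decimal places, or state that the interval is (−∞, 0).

z∈(-2.7853,0).

On y'=λy, z=hλ:
  order 4, 4-stage ⇒ R(z)=1+z+z^2/2+z^3/6+z^4/24
  (e.g. R(-1.63)=0.27079, |R|=0.27079)

Boundary: |R(x)|=1, x<0.
x=-1.63: |R|=0.2708
|R(-3.02)|=1.4155 |R(-2.4)|=0.5584 |R(-0.8)|=0.4517
Bisect:
  x_lo=-3.1643 |R|=1.7387  x_hi=-0.1830 |R|=0.8327
  mid=-1.67365 |R|=0.27248 →hi
  mid=-2.41895 |R|=0.57429 →hi
  mid=-2.79161 |R|=1.00956 →lo
  mid=-2.60528 |R|=0.76083 →hi
  mid=-2.69844 |R|=0.87676 →hi
  mid=-2.74502 |R|=0.94096 →hi
  mid=-2.76832 |R|=0.97470 →hi
  mid=-2.77996 |R|=0.99199 →hi
  mid=-2.78578 |R|=1.00074 →lo
  ...
  [-2.78542,-2.78524] ⇒ x*=-2.7853
Stable set (-2.7853, 0).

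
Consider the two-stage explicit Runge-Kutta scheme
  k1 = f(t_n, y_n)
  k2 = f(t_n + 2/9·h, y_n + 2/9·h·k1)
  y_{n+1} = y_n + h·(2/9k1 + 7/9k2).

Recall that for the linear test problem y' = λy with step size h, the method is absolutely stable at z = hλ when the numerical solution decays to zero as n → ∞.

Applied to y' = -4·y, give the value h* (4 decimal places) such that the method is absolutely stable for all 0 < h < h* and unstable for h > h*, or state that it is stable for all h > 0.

(-5.7857,0); λ=-4 ⇒ h* = (81/14)/4 = 1.4464.

On y'=λy, z=hλ:
  k1=λy_n ⇒ h·k1=z·y_n;  k2=λ(1+2/9z)y_n ⇒ h·k2=z(1+2/9z)y_n
  y_{n+1}/y_n = 1 + 2/9z + 7/9z(1+2/9z) = 1 + z + 14/81z²
  R(z) = 1 + z + 14/81z².

Boundary: |R(x)|=1, x<0.
x=-1.51: |R|=0.1159
R=1: x+14/81x²=0 ⇒ x=−81/14=-5.7857; min R=1−1/(4·14/81)=-0.4464>−1
Confirm numerically:
  x=-4.088: |R|=0.19955 <1
  x=-3.579: |R|=0.36506 <1
  x=-2.856: |R|=0.44619 <1
  x=-6.127: |R|=1.36142 >1
  x=-6.053: |R|=1.27963 >1
Stable set (-5.7857, 0).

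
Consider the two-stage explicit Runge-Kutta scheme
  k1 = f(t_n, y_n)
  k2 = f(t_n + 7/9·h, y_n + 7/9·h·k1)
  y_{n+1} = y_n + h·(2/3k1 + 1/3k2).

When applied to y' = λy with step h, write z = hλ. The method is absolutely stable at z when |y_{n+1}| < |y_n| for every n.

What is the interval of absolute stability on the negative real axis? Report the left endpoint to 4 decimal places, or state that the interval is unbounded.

(-3.8571, 0).

With y'=λy (z=hλ):
  k1=λy_n ⇒ h·k1=z·y_n;  k2=λ(1+7/9z)y_n ⇒ h·k2=z(1+7/9z)y_n
  y_{n+1}/y_n = 1 + 2/3z + 1/3z(1+7/9z) = 1 + z + 7/27z²
  Hence R(z) = 1 + z + 7/27z².

Need |R(x)|<1, x<0.
x=-0.68: |R|=0.4399
R=1: x+7/27x²=0 ⇒ x=−27/7=-3.8571; min R=1−1/(4·7/27)=0.0357>−1
Confirm numerically:
  x=-2.530: |R|=0.12949 <1
  x=-2.485: |R|=0.11598 <1
  x=-1.890: |R|=0.03610 <1
  x=-1.812: |R|=0.03924 <1
  x=-4.334: |R|=1.53581 >1
  x=-4.211: |R|=1.38632 >1
Stable set (-3.8571, 0).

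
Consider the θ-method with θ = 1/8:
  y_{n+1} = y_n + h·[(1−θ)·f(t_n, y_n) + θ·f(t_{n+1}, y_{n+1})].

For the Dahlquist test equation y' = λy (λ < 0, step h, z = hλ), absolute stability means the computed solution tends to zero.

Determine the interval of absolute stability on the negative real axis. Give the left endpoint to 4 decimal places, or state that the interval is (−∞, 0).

(-2.6667, 0).

Test eqn y'=λy, z=hλ:
  y_{n+1} = y_n + z·[7/8·y_n + 1/8·y_{n+1}] ⇒ (1 − 1/8z)y_{n+1} = (1 + 7/8z)y_n
  ⇒ R(z) = (1 + 7/8z)/(1 − 1/8z).

Boundary: |R(x)|=1, x<0.
x=-0.88: |R|=0.2072
R=−1: 1+7/8x = −1+1/8x ⇒ -3/4x=2 ⇒ x=2/(-3/4)=-2.6667
Confirm numerically:
  x=-2.435: |R|=0.86679 <1
  x=-2.159: |R|=0.70017 <1
  x=-1.783: |R|=0.45804 <1
  x=-1.155: |R|=0.00928 <1
  x=-2.893: |R|=1.12467 >1
  x=-2.862: |R|=1.10790 >1
  x=-2.721: |R|=1.03041 >1
So |R|<1 on (-2.6667, 0).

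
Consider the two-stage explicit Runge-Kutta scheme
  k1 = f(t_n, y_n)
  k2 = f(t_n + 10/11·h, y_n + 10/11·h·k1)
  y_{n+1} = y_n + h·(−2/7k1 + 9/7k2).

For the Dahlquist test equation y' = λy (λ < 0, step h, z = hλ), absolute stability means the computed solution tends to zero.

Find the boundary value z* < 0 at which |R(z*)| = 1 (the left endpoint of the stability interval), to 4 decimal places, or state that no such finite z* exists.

On y'=λy, z=hλ:
  k1=λy_n ⇒ h·k1=z·y_n;  k2=λ(1+10/11z)y_n ⇒ h·k2=z(1+10/11z)y_n
  y_{n+1}/y_n = 1 − 2/7z + 9/7z(1+10/11z) = 1 + z + 90/77z²
  R(z) = 1 + z + 90/77z².

Boundary: |R(x)|=1, x<0.
x=-0.66: |R|=0.8491
R=1: x+90/77x²=0 ⇒ x=−77/90=-0.8556; min R=1−1/(4·90/77)=0.7861>−1
Confirm numerically:
  x=-0.825: |R|=0.97054 <1
  x=-0.801: |R|=0.94892 <1
  x=-0.450: |R|=0.78669 <1
  x=-1.398: |R|=1.88637 >1
  x=-1.376: |R|=1.83704 >1
  x=-1.255: |R|=1.58594 >1
So |R|<1 on (-0.8556, 0).

left endpoint -0.8556.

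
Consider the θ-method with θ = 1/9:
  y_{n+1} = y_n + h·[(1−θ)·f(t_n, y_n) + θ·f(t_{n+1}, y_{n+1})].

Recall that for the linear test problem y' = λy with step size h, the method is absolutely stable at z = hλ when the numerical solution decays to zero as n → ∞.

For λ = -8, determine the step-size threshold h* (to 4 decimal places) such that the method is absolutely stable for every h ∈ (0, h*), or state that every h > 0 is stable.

Set f=λy, z=hλ:
  y_{n+1} = y_n + z·[8/9·y_n + 1/9·y_{n+1}] ⇒ (1 − 1/9z)y_{n+1} = (1 + 8/9z)y_n
  so R(z) = (1 + 8/9z)/(1 − 1/9z).

Need |R(x)|<1, x<0.
x=-0.32: |R|=0.6910
R=−1: 1+8/9x = −1+1/9x ⇒ -7/9x=2 ⇒ x=2/(-7/9)=-2.5714
Confirm numerically:
  x=-2.358: |R|=0.86846 <1
  x=-2.135: |R|=0.72564 <1
  x=-2.039: |R|=0.66238 <1
  x=-3.166: |R|=1.34210 >1
  x=-2.868: |R|=1.17492 >1
  x=-2.698: |R|=1.07574 >1
So |R|<1 on (-2.5714, 0).

(-2.5714,0); λ=-8 ⇒ h* = (18/7)/8 = 0.3214.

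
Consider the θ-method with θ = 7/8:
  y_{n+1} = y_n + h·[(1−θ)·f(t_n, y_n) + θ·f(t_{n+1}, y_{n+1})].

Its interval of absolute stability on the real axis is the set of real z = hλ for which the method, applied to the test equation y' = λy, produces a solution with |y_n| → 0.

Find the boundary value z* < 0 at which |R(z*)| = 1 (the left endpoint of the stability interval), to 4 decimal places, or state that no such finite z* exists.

With y'=λy (z=hλ):
  y_{n+1} = y_n + z·[1/8·y_n + 7/8·y_{n+1}] ⇒ (1 − 7/8z)y_{n+1} = (1 + 1/8z)y_n
  so R(z) = (1 + 1/8z)/(1 − 7/8z).

Solve |R(x)|<1 on ℝ⁻.
x=-0.62: |R|=0.5981
x=-2: |R|=0.2727
x=-10: |R|=0.0256
x=-100: |R|=0.1299
θ=7/8≥1/2 ⇒ |1+1/8x|<|1−7/8x| ∀x<0 ⇒ unbounded interval.

interval (−∞, 0).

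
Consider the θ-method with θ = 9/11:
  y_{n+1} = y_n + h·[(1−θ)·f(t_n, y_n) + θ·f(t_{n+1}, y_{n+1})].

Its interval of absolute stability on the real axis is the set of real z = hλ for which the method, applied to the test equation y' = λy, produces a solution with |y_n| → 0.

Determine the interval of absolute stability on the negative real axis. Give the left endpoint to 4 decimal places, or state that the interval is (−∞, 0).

interval (−∞, 0).

On y'=λy, z=hλ:
  y_{n+1} = y_n + z·[2/11·y_n + 9/11·y_{n+1}] ⇒ (1 − 9/11z)y_{n+1} = (1 + 2/11z)y_n
  ⇒ R(z) = (1 + 2/11z)/(1 − 9/11z).

Need |R(x)|<1, x<0.
x=-0.41: |R|=0.6930
x=-2: |R|=0.2414
x=-10: |R|=0.0891
x=-100: |R|=0.2075
θ=9/11≥1/2 ⇒ |1+2/11x|<|1−9/11x| ∀x<0 ⇒ stable on all of ℝ⁻.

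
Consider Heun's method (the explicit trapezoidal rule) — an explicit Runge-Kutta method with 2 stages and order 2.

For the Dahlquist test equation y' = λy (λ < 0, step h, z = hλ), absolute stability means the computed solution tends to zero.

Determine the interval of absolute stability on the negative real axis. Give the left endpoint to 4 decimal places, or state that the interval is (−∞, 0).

z∈(-2.0000,0).

Set f=λy, z=hλ:
  order 2, 2-stage ⇒ R(z)=1+z+z^2/2
  (e.g. R(-1.18)=0.51620, |R|=0.51620)

Boundary: |R(x)|=1, x<0.
x=-1.18: |R|=0.5162
|R(-1.43)|=0.5924 |R(-0.84)|=0.5128 |R(-0.7)|=0.5450
Bisect:
  x_lo=-2.6743 |R|=1.9016  x_hi=-0.3134 |R|=0.7357
  mid=-1.49386 |R|=0.62195 →hi
  mid=-2.08407 |R|=1.08760 →lo
  mid=-1.78897 |R|=0.81123 →hi
  mid=-1.93652 |R|=0.93853 →hi
  mid=-2.01029 |R|=1.01035 →lo
  mid=-1.97341 |R|=0.97376 →hi
  mid=-1.99185 |R|=0.99188 →hi
  ...
  [-2.00006,-1.99992] ⇒ x*=-2.0000
Stable set (-2.0000, 0).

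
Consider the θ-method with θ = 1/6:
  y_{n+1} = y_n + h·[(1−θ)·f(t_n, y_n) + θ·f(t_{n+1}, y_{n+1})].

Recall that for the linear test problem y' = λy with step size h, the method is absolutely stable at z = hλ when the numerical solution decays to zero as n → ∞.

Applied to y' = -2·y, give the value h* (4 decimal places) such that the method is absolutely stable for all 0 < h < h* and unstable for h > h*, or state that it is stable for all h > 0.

(-3.0000,0); λ=-2 ⇒ h* = (3)/2 = 1.5000.

Set f=λy, z=hλ:
  y_{n+1} = y_n + z·[5/6·y_n + 1/6·y_{n+1}] ⇒ (1 − 1/6z)y_{n+1} = (1 + 5/6z)y_n
  ⇒ R(z) = (1 + 5/6z)/(1 − 1/6z).

Find x<0 with |R(x)|<1.
x=-1.07: |R|=0.0919
R=−1: 1+5/6x = −1+1/6x ⇒ -2/3x=2 ⇒ x=2/(-2/3)=-3.0000
Confirm numerically:
  x=-2.749: |R|=0.88524 <1
  x=-2.280: |R|=0.65217 <1
  x=-2.103: |R|=0.55720 <1
  x=-1.458: |R|=0.17297 <1
  x=-3.546: |R|=1.22879 >1
  x=-3.147: |R|=1.06428 >1
  x=-3.070: |R|=1.03087 >1
So |R|<1 on (-3.0000, 0).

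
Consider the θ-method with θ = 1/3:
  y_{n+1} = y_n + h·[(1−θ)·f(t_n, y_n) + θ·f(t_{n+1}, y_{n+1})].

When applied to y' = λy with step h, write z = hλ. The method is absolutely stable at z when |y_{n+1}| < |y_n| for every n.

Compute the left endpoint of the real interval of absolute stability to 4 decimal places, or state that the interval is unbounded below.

With y'=λy (z=hλ):
  y_{n+1} = y_n + z·[2/3·y_n + 1/3·y_{n+1}] ⇒ (1 − 1/3z)y_{n+1} = (1 + 2/3z)y_n
  so R(z) = (1 + 2/3z)/(1 − 1/3z).

Solve |R(x)|<1 on ℝ⁻.
x=-0.31: |R|=0.7190
R=−1: 1+2/3x = −1+1/3x ⇒ -1/3x=2 ⇒ x=2/(-1/3)=-6.0000
Confirm numerically:
  x=-5.947: |R|=0.99408 <1
  x=-5.895: |R|=0.98820 <1
  x=-3.816: |R|=0.67958 <1
  x=-6.302: |R|=1.03247 >1
  x=-6.133: |R|=1.01456 >1
Stable set (-6.0000, 0).

left endpoint -6.0000.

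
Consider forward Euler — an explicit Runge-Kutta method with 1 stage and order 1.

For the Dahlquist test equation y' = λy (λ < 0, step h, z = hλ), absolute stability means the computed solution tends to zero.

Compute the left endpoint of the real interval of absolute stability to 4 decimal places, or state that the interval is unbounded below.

z* = -2.0000.

Set f=λy, z=hλ:
  order 1, 1-stage ⇒ R(z)=1+z
  (e.g. R(-0.96)=0.04000, |R|=0.04000)

Boundary: |R(x)|=1, x<0.
x=-0.96: |R|=0.0400
|R(-1.74)|=0.7400 |R(-0.81)|=0.1900 |R(-0.54)|=0.4600
Bisect:
  x_lo=-2.5804 |R|=1.5804  x_hi=-0.1721 |R|=0.8279
  mid=-1.37622 |R|=0.37622 →hi
  mid=-1.97830 |R|=0.97830 →hi
  mid=-2.27934 |R|=1.27934 →lo
  mid=-2.12882 |R|=1.12882 →lo
  mid=-2.05356 |R|=1.05356 →lo
  mid=-2.01593 |R|=1.01593 →lo
  mid=-1.99711 |R|=0.99711 →hi
  mid=-2.00652 |R|=1.00652 →lo
  ...
  [-2.00005,-1.99991] ⇒ x*=-2.0000
Interval (-2.0000, 0).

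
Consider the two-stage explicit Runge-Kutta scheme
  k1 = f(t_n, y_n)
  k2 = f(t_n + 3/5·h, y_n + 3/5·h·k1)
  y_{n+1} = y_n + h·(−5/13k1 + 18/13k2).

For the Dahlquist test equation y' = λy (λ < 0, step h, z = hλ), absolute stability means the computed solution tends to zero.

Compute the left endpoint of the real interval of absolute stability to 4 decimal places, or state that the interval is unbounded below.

With y'=λy (z=hλ):
  k1=λy_n ⇒ h·k1=z·y_n;  k2=λ(1+3/5z)y_n ⇒ h·k2=z(1+3/5z)y_n
  y_{n+1}/y_n = 1 − 5/13z + 18/13z(1+3/5z) = 1 + z + 54/65z²
  Hence R(z) = 1 + z + 54/65z².

Boundary: |R(x)|=1, x<0.
x=-0.61: |R|=0.6991
R=1: x+54/65x²=0 ⇒ x=−65/54=-1.2037; min R=1−1/(4·54/65)=0.6991>−1
Confirm numerically:
  x=-0.809: |R|=0.73472 <1
  x=-0.685: |R|=0.70482 <1
  x=-0.566: |R|=0.70014 <1
  x=-1.494: |R|=1.36031 >1
  x=-1.378: |R|=1.19953 >1
Stable set (-1.2037, 0).

z* = -1.2037.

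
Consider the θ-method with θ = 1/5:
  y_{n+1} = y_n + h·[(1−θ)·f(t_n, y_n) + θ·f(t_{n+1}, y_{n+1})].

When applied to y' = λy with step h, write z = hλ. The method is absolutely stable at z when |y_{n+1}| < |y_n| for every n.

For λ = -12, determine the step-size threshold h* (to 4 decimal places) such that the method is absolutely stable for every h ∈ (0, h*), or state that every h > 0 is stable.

(-3.3333,0); λ=-12 ⇒ h* = (10/3)/12 = 0.2778.

On y'=λy, z=hλ:
  y_{n+1} = y_n + z·[4/5·y_n + 1/5·y_{n+1}] ⇒ (1 − 1/5z)y_{n+1} = (1 + 4/5z)y_n
  ⇒ R(z) = (1 + 4/5z)/(1 − 1/5z).

Need |R(x)|<1, x<0.
x=-0.9: |R|=0.2373
R=−1: 1+4/5x = −1+1/5x ⇒ -3/5x=2 ⇒ x=2/(-3/5)=-3.3333
Confirm numerically:
  x=-2.545: |R|=0.68655 <1
  x=-1.861: |R|=0.35622 <1
  x=-1.769: |R|=0.30669 <1
  x=-3.697: |R|=1.12545 >1
  x=-3.658: |R|=1.11250 >1
Stable set (-3.3333, 0).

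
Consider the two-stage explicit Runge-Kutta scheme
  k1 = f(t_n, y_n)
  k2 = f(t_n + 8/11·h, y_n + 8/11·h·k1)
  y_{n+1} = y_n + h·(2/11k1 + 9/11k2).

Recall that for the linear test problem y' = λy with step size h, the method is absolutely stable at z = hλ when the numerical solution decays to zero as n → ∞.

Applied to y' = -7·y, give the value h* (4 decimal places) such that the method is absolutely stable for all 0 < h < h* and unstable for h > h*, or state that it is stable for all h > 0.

(-1.6806,0); λ=-7 ⇒ h* = (121/72)/7 = 0.2401.

With y'=λy (z=hλ):
  k1=λy_n ⇒ h·k1=z·y_n;  k2=λ(1+8/11z)y_n ⇒ h·k2=z(1+8/11z)y_n
  y_{n+1}/y_n = 1 + 2/11z + 9/11z(1+8/11z) = 1 + z + 72/121z²
  so R(z) = 1 + z + 72/121z².

Find x<0 with |R(x)|<1.
x=-0.62: |R|=0.6087
R=1: x+72/121x²=0 ⇒ x=−121/72=-1.6806; min R=1−1/(4·72/121)=0.5799>−1
Confirm numerically:
  x=-1.559: |R|=0.88724 <1
  x=-1.435: |R|=0.79032 <1
  x=-0.855: |R|=0.57999 <1
  x=-2.135: |R|=1.57733 >1
  x=-1.762: |R|=1.08539 >1
Stable set (-1.6806, 0).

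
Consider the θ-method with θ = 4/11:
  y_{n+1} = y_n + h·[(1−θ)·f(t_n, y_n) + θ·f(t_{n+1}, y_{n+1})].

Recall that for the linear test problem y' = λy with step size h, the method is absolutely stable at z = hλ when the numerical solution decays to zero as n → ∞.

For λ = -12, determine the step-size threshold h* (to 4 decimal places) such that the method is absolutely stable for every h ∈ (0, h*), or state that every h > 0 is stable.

On y'=λy, z=hλ:
  y_{n+1} = y_n + z·[7/11·y_n + 4/11·y_{n+1}] ⇒ (1 − 4/11z)y_{n+1} = (1 + 7/11z)y_n
  ⇒ R(z) = (1 + 7/11z)/(1 − 4/11z).

Solve |R(x)|<1 on ℝ⁻.
x=-1.67: |R|=0.0390
R=−1: 1+7/11x = −1+4/11x ⇒ -3/11x=2 ⇒ x=2/(-3/11)=-7.3333
Confirm numerically:
  x=-7.194: |R|=0.98949 <1
  x=-6.314: |R|=0.91566 <1
  x=-5.287: |R|=0.80904 <1
  x=-3.293: |R|=0.49855 <1
  x=-7.565: |R|=1.01684 >1
  x=-7.524: |R|=1.01392 >1
Interval (-7.3333, 0).

(-7.3333,0); λ=-12 ⇒ h* = (22/3)/12 = 0.6111.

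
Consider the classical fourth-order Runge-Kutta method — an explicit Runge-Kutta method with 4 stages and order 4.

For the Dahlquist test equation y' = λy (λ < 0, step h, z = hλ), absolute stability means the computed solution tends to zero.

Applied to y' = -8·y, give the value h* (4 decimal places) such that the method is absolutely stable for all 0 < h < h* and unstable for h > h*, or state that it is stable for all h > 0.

(-2.7853,0); λ=-8 ⇒ h* = 0.3482.

On y'=λy, z=hλ:
  order 4, 4-stage ⇒ R(z)=1+z+z^2/2+z^3/6+z^4/24
  (e.g. R(-1.59)=0.27041, |R|=0.27041)

Boundary: |R(x)|=1, x<0.
x=-1.59: |R|=0.2704
|R(-3.09)|=1.5654 |R(-2.7)|=0.8788 |R(-1.35)|=0.2896
Bisect:
  x_lo=-3.2420 |R|=1.9372  x_hi=-0.3029 |R|=0.7387
  mid=-1.77249 |R|=0.28153 →hi
  mid=-2.50726 |R|=0.65559 →hi
  mid=-2.87465 |R|=1.14330 →lo
  mid=-2.69096 |R|=0.86684 →hi
  mid=-2.78280 |R|=0.99625 →hi
  mid=-2.82873 |R|=1.06749 →lo
  mid=-2.80577 |R|=1.03131 →lo
  ...
  [-2.78532,-2.78514] ⇒ x*=-2.7853
So |R|<1 on (-2.7853, 0).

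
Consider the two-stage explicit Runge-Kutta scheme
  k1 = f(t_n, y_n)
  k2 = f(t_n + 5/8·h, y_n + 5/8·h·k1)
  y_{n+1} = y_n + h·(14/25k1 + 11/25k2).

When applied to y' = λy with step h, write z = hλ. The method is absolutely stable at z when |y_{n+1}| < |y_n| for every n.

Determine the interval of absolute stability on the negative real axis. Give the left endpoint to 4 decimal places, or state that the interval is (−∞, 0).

z∈(-3.6364,0).

With y'=λy (z=hλ):
  k1=λy_n ⇒ h·k1=z·y_n;  k2=λ(1+5/8z)y_n ⇒ h·k2=z(1+5/8z)y_n
  y_{n+1}/y_n = 1 + 14/25z + 11/25z(1+5/8z) = 1 + z + 11/40z²
  ⇒ R(z) = 1 + z + 11/40z².

Boundary: |R(x)|=1, x<0.
x=-0.65: |R|=0.4662
R=1: x+11/40x²=0 ⇒ x=−40/11=-3.6364; min R=1−1/(4·11/40)=0.0909>−1
Confirm numerically:
  x=-3.578: |R|=0.94257 <1
  x=-3.306: |R|=0.69965 <1
  x=-2.801: |R|=0.35654 <1
  x=-3.969: |R|=1.36306 >1
  x=-3.797: |R|=1.16773 >1
  x=-3.701: |R|=1.06579 >1
Interval (-3.6364, 0).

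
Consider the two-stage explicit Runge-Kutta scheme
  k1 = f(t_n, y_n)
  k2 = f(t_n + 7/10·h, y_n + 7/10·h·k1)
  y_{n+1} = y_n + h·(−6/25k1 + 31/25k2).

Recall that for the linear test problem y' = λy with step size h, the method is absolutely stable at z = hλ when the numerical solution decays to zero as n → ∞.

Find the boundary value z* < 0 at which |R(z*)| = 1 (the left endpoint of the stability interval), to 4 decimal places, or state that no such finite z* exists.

Set f=λy, z=hλ:
  k1=λy_n ⇒ h·k1=z·y_n;  k2=λ(1+7/10z)y_n ⇒ h·k2=z(1+7/10z)y_n
  y_{n+1}/y_n = 1 − 6/25z + 31/25z(1+7/10z) = 1 + z + 217/250z²
  Hence R(z) = 1 + z + 217/250z².

Boundary: |R(x)|=1, x<0.
x=-0.52: |R|=0.7147
R=1: x+217/250x²=0 ⇒ x=−250/217=-1.1521; min R=1−1/(4·217/250)=0.7120>−1
Confirm numerically:
  x=-0.935: |R|=0.82383 <1
  x=-0.673: |R|=0.72014 <1
  x=-0.671: |R|=0.71981 <1
  x=-0.466: |R|=0.72249 <1
  x=-1.654: |R|=1.72060 >1
  x=-1.597: |R|=1.61676 >1
  x=-1.362: |R|=1.24818 >1
So |R|<1 on (-1.1521, 0).

left endpoint -1.1521.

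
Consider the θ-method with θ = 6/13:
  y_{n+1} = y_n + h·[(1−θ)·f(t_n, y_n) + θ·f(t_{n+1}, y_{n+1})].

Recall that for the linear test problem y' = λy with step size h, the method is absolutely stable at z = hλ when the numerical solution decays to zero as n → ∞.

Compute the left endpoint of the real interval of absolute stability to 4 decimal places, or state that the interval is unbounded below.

z* = -26.0000.

With y'=λy (z=hλ):
  y_{n+1} = y_n + z·[7/13·y_n + 6/13·y_{n+1}] ⇒ (1 − 6/13z)y_{n+1} = (1 + 7/13z)y_n
  ⇒ R(z) = (1 + 7/13z)/(1 − 6/13z).

Solve |R(x)|<1 on ℝ⁻.
x=-1.54: |R|=0.0998
R=−1: 1+7/13x = −1+6/13x ⇒ -1/13x=2 ⇒ x=2/(-1/13)=-26.0000
Confirm numerically:
  x=-20.703: |R|=0.96140 <1
  x=-20.140: |R|=0.95622 <1
  x=-13.459: |R|=0.86624 <1
  x=-26.542: |R|=1.00315 >1
  x=-26.501: |R|=1.00291 >1
So |R|<1 on (-26.0000, 0).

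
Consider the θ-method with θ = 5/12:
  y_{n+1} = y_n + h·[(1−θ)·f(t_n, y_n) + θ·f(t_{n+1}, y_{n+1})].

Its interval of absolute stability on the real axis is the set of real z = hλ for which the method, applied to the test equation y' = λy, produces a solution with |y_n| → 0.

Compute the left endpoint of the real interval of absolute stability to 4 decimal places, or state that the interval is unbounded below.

Test eqn y'=λy, z=hλ:
  y_{n+1} = y_n + z·[7/12·y_n + 5/12·y_{n+1}] ⇒ (1 − 5/12z)y_{n+1} = (1 + 7/12z)y_n
  Hence R(z) = (1 + 7/12z)/(1 − 5/12z).

Need |R(x)|<1, x<0.
x=-0.4: |R|=0.6571
R=−1: 1+7/12x = −1+5/12x ⇒ -1/6x=2 ⇒ x=2/(-1/6)=-12.0000
Confirm numerically:
  x=-6.291: |R|=0.73725 <1
  x=-5.966: |R|=0.71150 <1
  x=-5.877: |R|=0.70410 <1
  x=-12.500: |R|=1.01342 >1
  x=-12.107: |R|=1.00295 >1
So |R|<1 on (-12.0000, 0).

z* = -12.0000.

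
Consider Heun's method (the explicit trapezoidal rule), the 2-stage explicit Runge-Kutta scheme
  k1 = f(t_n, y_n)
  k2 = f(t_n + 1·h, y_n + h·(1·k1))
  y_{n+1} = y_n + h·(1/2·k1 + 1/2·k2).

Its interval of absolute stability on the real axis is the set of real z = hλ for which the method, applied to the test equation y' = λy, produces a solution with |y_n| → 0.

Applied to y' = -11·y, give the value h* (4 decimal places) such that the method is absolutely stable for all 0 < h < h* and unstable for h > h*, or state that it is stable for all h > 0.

With y'=λy (z=hλ):
  order 2, 2-stage ⇒ R(z)=1+z+z^2/2
  (e.g. R(-1.22)=0.52420, |R|=0.52420)

Find x<0 with |R(x)|<1.
x=-1.22: |R|=0.5242
|R(-2.4)|=1.4800 |R(-2.22)|=1.2442 |R(-1.15)|=0.5112
Bisect:
  x_lo=-2.4002 |R|=1.4803  x_hi=-0.2149 |R|=0.8082
  mid=-1.30755 |R|=0.54730 →hi
  mid=-1.85387 |R|=0.86455 →hi
  mid=-2.12703 |R|=1.13510 →lo
  mid=-1.99045 |R|=0.99050 →hi
  mid=-2.05874 |R|=1.06047 →lo
  mid=-2.02460 |R|=1.02490 →lo
  mid=-2.00752 |R|=1.00755 →lo
  mid=-1.99899 |R|=0.99899 →hi
  mid=-2.00326 |R|=1.00326 →lo
  mid=-2.00112 |R|=1.00112 →lo
  ...
  [-2.00006,-1.99992] ⇒ x*=-2.0000
So |R|<1 on (-2.0000, 0).

(-2.0000,0); λ=-11 ⇒ h* = 0.1818.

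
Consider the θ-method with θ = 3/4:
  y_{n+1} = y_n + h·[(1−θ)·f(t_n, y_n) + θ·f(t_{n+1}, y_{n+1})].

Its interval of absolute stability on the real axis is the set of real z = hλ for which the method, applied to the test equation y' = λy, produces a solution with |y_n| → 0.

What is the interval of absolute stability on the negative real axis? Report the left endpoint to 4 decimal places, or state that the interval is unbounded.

unbounded; (−∞, 0).

With y'=λy (z=hλ):
  y_{n+1} = y_n + z·[1/4·y_n + 3/4·y_{n+1}] ⇒ (1 − 3/4z)y_{n+1} = (1 + 1/4z)y_n
  so R(z) = (1 + 1/4z)/(1 − 3/4z).

Find x<0 with |R(x)|<1.
x=-1.62: |R|=0.2686
x=-2: |R|=0.2000
x=-10: |R|=0.1765
x=-100: |R|=0.3158
θ=3/4≥1/2 ⇒ |1+1/4x|<|1−3/4x| ∀x<0 ⇒ unbounded interval.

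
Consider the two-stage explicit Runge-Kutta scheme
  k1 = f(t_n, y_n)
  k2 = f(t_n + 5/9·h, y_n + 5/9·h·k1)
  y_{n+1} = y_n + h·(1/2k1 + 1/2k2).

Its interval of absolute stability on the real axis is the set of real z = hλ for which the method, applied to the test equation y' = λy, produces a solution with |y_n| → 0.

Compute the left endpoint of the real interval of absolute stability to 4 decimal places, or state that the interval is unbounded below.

left endpoint -3.6000.

Test eqn y'=λy, z=hλ:
  k1=λy_n ⇒ h·k1=z·y_n;  k2=λ(1+5/9z)y_n ⇒ h·k2=z(1+5/9z)y_n
  y_{n+1}/y_n = 1 + 1/2z + 1/2z(1+5/9z) = 1 + z + 5/18z²
  Hence R(z) = 1 + z + 5/18z².

Solve |R(x)|<1 on ℝ⁻.
x=-1.28: |R|=0.1751
R=1: x+5/18x²=0 ⇒ x=−18/5=-3.6000; min R=1−1/(4·5/18)=0.1000>−1
Confirm numerically:
  x=-3.194: |R|=0.63979 <1
  x=-2.867: |R|=0.41625 <1
  x=-1.853: |R|=0.10078 <1
  x=-3.982: |R|=1.42253 >1
  x=-3.860: |R|=1.27878 >1
So |R|<1 on (-3.6000, 0).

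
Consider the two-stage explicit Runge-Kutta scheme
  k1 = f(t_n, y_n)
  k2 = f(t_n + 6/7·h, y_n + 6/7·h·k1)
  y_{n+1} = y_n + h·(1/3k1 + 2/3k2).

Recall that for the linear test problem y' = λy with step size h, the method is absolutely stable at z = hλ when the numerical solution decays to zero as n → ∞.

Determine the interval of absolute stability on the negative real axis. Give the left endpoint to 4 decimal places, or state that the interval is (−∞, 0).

On y'=λy, z=hλ:
  k1=λy_n ⇒ h·k1=z·y_n;  k2=λ(1+6/7z)y_n ⇒ h·k2=z(1+6/7z)y_n
  y_{n+1}/y_n = 1 + 1/3z + 2/3z(1+6/7z) = 1 + z + 4/7z²
  R(z) = 1 + z + 4/7z².

Need |R(x)|<1, x<0.
x=-0.97: |R|=0.5677
R=1: x+4/7x²=0 ⇒ x=−7/4=-1.7500; min R=1−1/(4·4/7)=0.5625>−1
Confirm numerically:
  x=-1.528: |R|=0.80616 <1
  x=-1.517: |R|=0.79802 <1
  x=-1.268: |R|=0.65076 <1
  x=-0.786: |R|=0.56703 <1
  x=-2.306: |R|=1.73265 >1
  x=-1.893: |R|=1.15469 >1
  x=-1.862: |R|=1.11917 >1
Stable set (-1.7500, 0).

z∈(-1.7500,0).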